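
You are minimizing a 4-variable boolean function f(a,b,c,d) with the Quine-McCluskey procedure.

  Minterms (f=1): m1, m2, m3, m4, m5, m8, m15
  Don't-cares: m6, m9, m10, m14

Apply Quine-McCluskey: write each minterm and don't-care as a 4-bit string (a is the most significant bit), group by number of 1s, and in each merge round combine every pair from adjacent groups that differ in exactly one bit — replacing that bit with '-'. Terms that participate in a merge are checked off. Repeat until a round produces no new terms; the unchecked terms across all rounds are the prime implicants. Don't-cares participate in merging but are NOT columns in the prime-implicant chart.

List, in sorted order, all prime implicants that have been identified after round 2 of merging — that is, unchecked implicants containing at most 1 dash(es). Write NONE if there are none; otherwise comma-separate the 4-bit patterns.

-001, 0-01, 00-1, 001-, 01-0, 010-, 10-0, 100-, 111-

[col 0] 0001*, 0010*, 0011*, 0100*, 0101*, 0110*, 1000*, 1001*, 1010*, 1110*, 1111*
[col 1] -001, -010*, -110*, 0-01, 0-10*, 00-1, 001-, 01-0, 010-, 1-10*, 10-0, 100-, 111-
[col 2] --10
Prime implicants: --10, -001, 0-01, 00-1, 001-, 01-0, 010-, 10-0, 100-, 111-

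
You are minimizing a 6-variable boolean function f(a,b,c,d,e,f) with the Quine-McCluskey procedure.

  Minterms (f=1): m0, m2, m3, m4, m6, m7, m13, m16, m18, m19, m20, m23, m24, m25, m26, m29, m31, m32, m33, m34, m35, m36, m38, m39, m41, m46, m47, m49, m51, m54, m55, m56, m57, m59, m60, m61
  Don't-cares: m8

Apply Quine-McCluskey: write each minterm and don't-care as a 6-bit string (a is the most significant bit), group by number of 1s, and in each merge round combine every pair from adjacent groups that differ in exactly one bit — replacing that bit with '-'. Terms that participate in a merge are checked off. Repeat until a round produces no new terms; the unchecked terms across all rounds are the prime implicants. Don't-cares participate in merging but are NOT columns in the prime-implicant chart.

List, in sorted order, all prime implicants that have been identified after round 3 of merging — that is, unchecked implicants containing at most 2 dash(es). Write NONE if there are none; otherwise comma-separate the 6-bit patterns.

-11-01, -1100-, 0--000, 0-0-00, 0-00-0, 0-001-, 0-1101, 01-0-0, 01-111, 0111-1, 1--001, 1-00-1, 1-011-, 10-11-, 1000--, 11-0-1, 111-0-

[col 0] 000000*, 000010*, 000011*, 000100*, 000110*, 000111*, 001000*, 001101*, 010000*, 010010*, 010011*, 010100*, 010111*, 011000*, 011001*, 011010*, 011101*, 011111*, 100000*, 100001*, 100010*, 100011*, 100100*, 100110*, 100111*, 101001*, 101110*, 101111*, 110001*, 110011*, 110110*, 110111*, 111000*, 111001*, 111011*, 111100*, 111101*
[col 1] -00000*, -00010*, -00011*, -00100*, -00110*, -00111*, -10011*, -10111*, -11000*, -11001*, -11101*, 0-0000*, 0-0010*, 0-0011*, 0-0100*, 0-0111*, 0-1000*, 0-1101, 00-000*, 000-00*, 000-10*, 000-11*, 0000-0*, 00001-*, 0001-0*, 00011-*, 01-000*, 01-010*, 01-111, 010-00*, 010-11*, 0100-0*, 01001-*, 011-01*, 0110-0*, 01100-*, 0111-1, 1-0001*, 1-0011*, 1-0110*, 1-0111*, 1-1001*, 10-001*, 10-110*, 10-111*, 100-00*, 100-10*, 100-11*, 1000-0*, 1000-1*, 10000-*, 10001-*, 1001-0*, 10011-*, 10111-*, 11-001*, 11-011*, 110-11*, 1100-1*, 11011-*, 111-00*, 111-01*, 1110-1*, 11100-*, 11110-*
[col 2] --0011*, --0111*, -00-00*, -00-10*, -00-11*, -000-0*, -0001-*, -001-0*, -0011-*, -10-11*, -11-01, -1100-, 0--000, 0-0-00, 0-0-11*, 0-00-0, 0-001-, 000--0*, 000-1-*, 01-0-0, 1--001, 1-0-11*, 1-00-1, 1-011-, 10-11-, 100--0*, 100-1-*, 1000--, 11-0-1, 111-0-
[col 3] --0-11, -00--0, -00-1-
Prime implicants: --0-11, -00--0, -00-1-, -11-01, -1100-, 0--000, 0-0-00, 0-00-0, 0-001-, 0-1101, 01-0-0, 01-111, 0111-1, 1--001, 1-00-1, 1-011-, 10-11-, 1000--, 11-0-1, 111-0-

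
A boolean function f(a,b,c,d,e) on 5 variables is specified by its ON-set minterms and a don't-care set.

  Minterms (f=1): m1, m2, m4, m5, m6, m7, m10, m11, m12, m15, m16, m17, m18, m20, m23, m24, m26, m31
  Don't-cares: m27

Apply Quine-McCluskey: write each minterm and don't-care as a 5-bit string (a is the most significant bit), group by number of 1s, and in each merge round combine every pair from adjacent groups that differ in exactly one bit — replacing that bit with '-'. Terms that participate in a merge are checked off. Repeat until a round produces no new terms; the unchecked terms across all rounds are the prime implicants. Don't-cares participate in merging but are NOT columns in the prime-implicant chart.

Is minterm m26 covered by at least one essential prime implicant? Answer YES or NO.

Round 0: 00001✓ 00010✓ 00100✓ 00101✓ 00110✓ 00111✓ 01010✓ 01011✓ 01100✓ 01111✓ 10000✓ 10001✓ 10010✓ 10100✓ 10111✓ 11000✓ 11010✓ 11011✓ 11111✓
Round 1: -0001 -0010✓ -0100 -0111✓ -1010✓ -1011✓ -1111✓ 0-010✓ 0-100 0-111✓ 00-01 00-10 001-0✓ 001-1✓ 0010-✓ 0011-✓ 01-11✓ 0101-✓ 1-000✓ 1-010✓ 1-111✓ 10-00 100-0✓ 1000- 11-11✓ 110-0✓ 1101-✓
Round 2: --010 --111 -1-11 -101- 001-- 1-0-0
PIs = {--010, --111, -0001, -0100, -1-11, -101-, 0-100, 00-01, 00-10, 001--, 1-0-0, 10-00, 1000-}
Coverage chart:
  m1: -0001,00-01
  m2: --010,00-10
  m4: -0100,0-100,001--
  m5: 00-01,001--
  m6: 00-10,001--
  m7: --111,001--
  m10: --010,-101-
  m11: -1-11,-101-
  m12: 0-100 ←essential
  m15: --111,-1-11
  m16: 1-0-0,10-00,1000-
  m17: -0001,1000-
  m18: --010,1-0-0
  m20: -0100,10-00
  m23: --111 ←essential
  m24: 1-0-0 ←essential
  m26: --010,-101-,1-0-0
  m31: --111,-1-11
Essential: --111, 0-100, 1-0-0

YES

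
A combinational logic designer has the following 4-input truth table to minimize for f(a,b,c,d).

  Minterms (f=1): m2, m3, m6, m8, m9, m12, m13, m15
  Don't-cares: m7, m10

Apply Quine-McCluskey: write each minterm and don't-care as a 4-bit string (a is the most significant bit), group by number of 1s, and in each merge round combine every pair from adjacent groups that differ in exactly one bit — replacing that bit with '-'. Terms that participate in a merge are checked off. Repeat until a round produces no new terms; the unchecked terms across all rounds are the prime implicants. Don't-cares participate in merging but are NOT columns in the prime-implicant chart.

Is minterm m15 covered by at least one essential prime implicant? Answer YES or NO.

Round 0: 0010✓ 0011✓ 0110✓ 0111✓ 1000✓ 1001✓ 1010✓ 1100✓ 1101✓ 1111✓
Round 1: -010 -111 0-10✓ 0-11✓ 001-✓ 011-✓ 1-00✓ 1-01✓ 10-0 100-✓ 11-1 110-✓
Round 2: 0-1- 1-0-
PIs = {-010, -111, 0-1-, 1-0-, 10-0, 11-1}
Coverage chart:
  m2: -010,0-1-
  m3: 0-1- ←essential
  m6: 0-1- ←essential
  m8: 1-0-,10-0
  m9: 1-0- ←essential
  m12: 1-0- ←essential
  m13: 1-0-,11-1
  m15: -111,11-1
Essential: 0-1-, 1-0-

NO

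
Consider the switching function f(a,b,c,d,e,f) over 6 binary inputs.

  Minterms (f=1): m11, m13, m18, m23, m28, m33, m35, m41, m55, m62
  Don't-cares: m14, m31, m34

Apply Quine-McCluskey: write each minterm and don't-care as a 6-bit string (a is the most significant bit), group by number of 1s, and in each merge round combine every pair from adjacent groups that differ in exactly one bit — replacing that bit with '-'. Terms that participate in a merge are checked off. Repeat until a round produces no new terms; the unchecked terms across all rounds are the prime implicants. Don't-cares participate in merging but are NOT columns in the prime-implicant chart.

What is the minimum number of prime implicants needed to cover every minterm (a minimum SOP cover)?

[col 0] 001011, 001101, 001110, 010010, 010111*, 011100, 011111*, 100001*, 100010*, 100011*, 101001*, 110111*, 111110
[col 1] -10111, 01-111, 10-001, 1000-1, 10001-
Prime implicants: -10111, 001011, 001101, 001110, 01-111, 010010, 011100, 10-001, 1000-1, 10001-, 111110
PI chart (minterm → PIs covering it):
  11 | 001011  (sole → essential)
  13 | 001101  (sole → essential)
  18 | 010010  (sole → essential)
  23 | -10111,01-111
  28 | 011100  (sole → essential)
  33 | 10-001,1000-1
  35 | 1000-1,10001-
  41 | 10-001  (sole → essential)
  55 | -10111  (sole → essential)
  62 | 111110  (sole → essential)
Essential prime implicants: -10111, 001011, 001101, 010010, 011100, 10-001, 111110
Petrick residual → 1000-1
Minimum SOP uses 8 PIs: bc'def + a'b'cd'ef + a'b'cde'f + a'bc'd'ef' + a'bcde'f' + ab'd'e'f + ab'c'd'f + abcdef'

8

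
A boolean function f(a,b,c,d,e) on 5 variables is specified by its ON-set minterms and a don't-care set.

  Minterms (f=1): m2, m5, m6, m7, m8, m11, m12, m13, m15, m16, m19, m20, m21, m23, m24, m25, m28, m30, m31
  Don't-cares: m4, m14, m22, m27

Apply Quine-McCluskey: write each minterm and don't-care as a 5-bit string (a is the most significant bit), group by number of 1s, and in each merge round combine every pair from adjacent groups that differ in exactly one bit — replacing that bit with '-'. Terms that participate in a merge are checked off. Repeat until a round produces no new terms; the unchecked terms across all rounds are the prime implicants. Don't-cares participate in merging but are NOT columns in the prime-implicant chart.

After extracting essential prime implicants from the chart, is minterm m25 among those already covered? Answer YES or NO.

NO

Round 0: 00010✓ 00100✓ 00101✓ 00110✓ 00111✓ 01000✓ 01011✓ 01100✓ 01101✓ 01110✓ 01111✓ 10000✓ 10011✓ 10100✓ 10101✓ 10110✓ 10111✓ 11000✓ 11001✓ 11011✓ 11100✓ 11110✓ 11111✓
Round 1: -0100✓ -0101✓ -0110✓ -0111✓ -1000✓ -1011✓ -1100✓ -1110✓ -1111✓ 0-100✓ 0-101✓ 0-110✓ 0-111✓ 00-10 001-0✓ 001-1✓ 0010-✓ 0011-✓ 01-00✓ 01-11✓ 011-0✓ 011-1✓ 0110-✓ 0111-✓ 1-000✓ 1-011✓ 1-100✓ 1-110✓ 1-111✓ 10-00✓ 10-11✓ 101-0✓ 101-1✓ 1010-✓ 1011-✓ 11-00✓ 11-11✓ 110-1 1100- 111-0✓ 1111-✓
Round 2: --100✓ --110✓ --111✓ -01-0✓ -01-1✓ -010-✓ -011-✓ -1-00 -1-11 -11-0✓ -111-✓ 0-1-0✓ 0-1-1✓ 0-10-✓ 0-11-✓ 001--✓ 011--✓ 1--00 1--11 1-1-0✓ 1-11-✓ 101--✓
Round 3: --1-0 --11- -01-- 0-1--
PIs = {--1-0, --11-, -01--, -1-00, -1-11, 0-1--, 00-10, 1--00, 1--11, 110-1, 1100-}
Coverage chart:
  m2: 00-10 ←essential
  m5: -01--,0-1--
  m6: --1-0,--11-,-01--,0-1--,00-10
  m7: --11-,-01--,0-1--
  m8: -1-00 ←essential
  m11: -1-11 ←essential
  m12: --1-0,-1-00,0-1--
  m13: 0-1-- ←essential
  m15: --11-,-1-11,0-1--
  m16: 1--00 ←essential
  m19: 1--11 ←essential
  m20: --1-0,-01--,1--00
  m21: -01-- ←essential
  m23: --11-,-01--,1--11
  m24: -1-00,1--00,1100-
  m25: 110-1,1100-
  m28: --1-0,-1-00,1--00
  m30: --1-0,--11-
  m31: --11-,-1-11,1--11
Essential: -01--, -1-00, -1-11, 0-1--, 00-10, 1--00, 1--11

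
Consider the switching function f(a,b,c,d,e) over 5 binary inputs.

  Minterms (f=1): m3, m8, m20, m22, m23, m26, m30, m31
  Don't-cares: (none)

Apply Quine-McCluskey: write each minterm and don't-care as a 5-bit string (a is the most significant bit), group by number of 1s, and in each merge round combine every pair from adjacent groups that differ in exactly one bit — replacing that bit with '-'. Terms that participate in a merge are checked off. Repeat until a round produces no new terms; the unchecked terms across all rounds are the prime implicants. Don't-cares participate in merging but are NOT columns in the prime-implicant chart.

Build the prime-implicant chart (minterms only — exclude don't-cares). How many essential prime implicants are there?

5

size-2^0 implicants → 00011  01000  10100(✓)  10110(✓)  10111(✓)  11010(✓)  11110(✓)  11111(✓)
size-2^1 implicants → 1-110(✓)  1-111(✓)  101-0  1011-(✓)  11-10  1111-(✓)
size-2^2 implicants → 1-11-
Unchecked terms (primes): 00011, 01000, 1-11-, 101-0, 11-10
Minterm coverage:
  m3 ⊆ 00011 [E]
  m8 ⊆ 01000 [E]
  m20 ⊆ 101-0 [E]
  m22 ⊆ 1-11-,101-0
  m23 ⊆ 1-11- [E]
  m26 ⊆ 11-10 [E]
  m30 ⊆ 1-11-,11-10
  m31 ⊆ 1-11- [E]
E = {00011, 01000, 1-11-, 101-0, 11-10}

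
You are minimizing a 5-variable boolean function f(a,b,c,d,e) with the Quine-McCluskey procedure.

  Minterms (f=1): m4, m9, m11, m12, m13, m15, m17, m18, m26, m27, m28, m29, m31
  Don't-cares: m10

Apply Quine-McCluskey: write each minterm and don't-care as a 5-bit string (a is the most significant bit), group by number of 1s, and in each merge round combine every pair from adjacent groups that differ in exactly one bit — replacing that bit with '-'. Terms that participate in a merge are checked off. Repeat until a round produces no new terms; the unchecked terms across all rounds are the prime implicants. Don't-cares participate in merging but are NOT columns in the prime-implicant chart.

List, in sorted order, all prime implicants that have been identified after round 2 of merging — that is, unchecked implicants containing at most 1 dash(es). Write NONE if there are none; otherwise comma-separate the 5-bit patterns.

0-100, 1-010, 10001

Round 0: 00100✓ 01001✓ 01010✓ 01011✓ 01100✓ 01101✓ 01111✓ 10001 10010✓ 11010✓ 11011✓ 11100✓ 11101✓ 11111✓
Round 1: -1010✓ -1011✓ -1100✓ -1101✓ -1111✓ 0-100 01-01✓ 01-11✓ 010-1✓ 0101-✓ 011-1✓ 0110-✓ 1-010 11-11✓ 1101-✓ 111-1✓ 1110-✓
Round 2: -1-11 -101- -11-1 -110- 01--1
PIs = {-1-11, -101-, -11-1, -110-, 0-100, 01--1, 1-010, 10001}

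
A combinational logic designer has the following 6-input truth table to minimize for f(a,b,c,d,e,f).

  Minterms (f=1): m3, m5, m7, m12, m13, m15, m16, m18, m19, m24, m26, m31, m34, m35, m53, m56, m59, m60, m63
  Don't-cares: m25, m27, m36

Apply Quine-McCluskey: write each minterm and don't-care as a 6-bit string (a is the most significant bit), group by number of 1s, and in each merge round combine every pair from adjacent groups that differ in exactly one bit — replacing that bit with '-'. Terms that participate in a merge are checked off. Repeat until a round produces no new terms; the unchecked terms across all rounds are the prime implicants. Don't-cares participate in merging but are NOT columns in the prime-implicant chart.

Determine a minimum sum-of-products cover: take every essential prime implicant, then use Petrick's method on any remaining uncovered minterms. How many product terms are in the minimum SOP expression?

8

[col 0] 000011*, 000101*, 000111*, 001100*, 001101*, 001111*, 010000*, 010010*, 010011*, 011000*, 011001*, 011010*, 011011*, 011111*, 100010*, 100011*, 100100, 110101, 111000*, 111011*, 111100*, 111111*
[col 1] -00011, -11000, -11011*, -11111*, 0-0011, 0-1111, 00-101*, 00-111*, 000-11, 0001-1*, 0011-1*, 00110-, 01-000*, 01-010*, 01-011*, 0100-0*, 01001-*, 011-11*, 0110-0*, 0110-1*, 01100-*, 01101-*, 10001-, 111-00, 111-11*
[col 2] -11-11, 00-1-1, 01-0-0, 01-01-, 0110--
Prime implicants: -00011, -11-11, -11000, 0-0011, 0-1111, 00-1-1, 000-11, 00110-, 01-0-0, 01-01-, 0110--, 10001-, 100100, 110101, 111-00
PI chart (minterm → PIs covering it):
  3 | -00011,0-0011,000-11
  5 | 00-1-1  (sole → essential)
  7 | 00-1-1,000-11
  12 | 00110-  (sole → essential)
  13 | 00-1-1,00110-
  15 | 0-1111,00-1-1
  16 | 01-0-0  (sole → essential)
  18 | 01-0-0,01-01-
  19 | 0-0011,01-01-
  24 | -11000,01-0-0,0110--
  26 | 01-0-0,01-01-,0110--
  31 | -11-11,0-1111
  34 | 10001-  (sole → essential)
  35 | -00011,10001-
  53 | 110101  (sole → essential)
  56 | -11000,111-00
  59 | -11-11  (sole → essential)
  60 | 111-00  (sole → essential)
  63 | -11-11  (sole → essential)
Essential prime implicants: -11-11, 00-1-1, 00110-, 01-0-0, 10001-, 110101, 111-00
Petrick residual → 0-0011
Minimum SOP uses 8 PIs: bcef + a'c'd'ef + a'b'df + a'b'cde' + a'bd'f' + ab'c'd'e + abc'de'f + abce'f'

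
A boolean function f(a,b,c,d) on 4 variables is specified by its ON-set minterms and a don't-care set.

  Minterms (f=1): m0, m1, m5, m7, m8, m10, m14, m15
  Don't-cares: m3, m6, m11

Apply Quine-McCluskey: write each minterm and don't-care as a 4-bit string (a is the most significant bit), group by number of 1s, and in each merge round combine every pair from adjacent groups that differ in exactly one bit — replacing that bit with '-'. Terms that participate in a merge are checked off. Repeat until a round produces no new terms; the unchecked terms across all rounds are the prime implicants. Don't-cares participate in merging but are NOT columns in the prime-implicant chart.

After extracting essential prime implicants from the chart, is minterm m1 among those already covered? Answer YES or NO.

YES

Round 0: 0000✓ 0001✓ 0011✓ 0101✓ 0110✓ 0111✓ 1000✓ 1010✓ 1011✓ 1110✓ 1111✓
Round 1: -000 -011✓ -110✓ -111✓ 0-01✓ 0-11✓ 00-1✓ 000- 01-1✓ 011-✓ 1-10✓ 1-11✓ 10-0 101-✓ 111-✓
Round 2: --11 -11- 0--1 1-1-
PIs = {--11, -000, -11-, 0--1, 000-, 1-1-, 10-0}
Coverage chart:
  m0: -000,000-
  m1: 0--1,000-
  m5: 0--1 ←essential
  m7: --11,-11-,0--1
  m8: -000,10-0
  m10: 1-1-,10-0
  m14: -11-,1-1-
  m15: --11,-11-,1-1-
Essential: 0--1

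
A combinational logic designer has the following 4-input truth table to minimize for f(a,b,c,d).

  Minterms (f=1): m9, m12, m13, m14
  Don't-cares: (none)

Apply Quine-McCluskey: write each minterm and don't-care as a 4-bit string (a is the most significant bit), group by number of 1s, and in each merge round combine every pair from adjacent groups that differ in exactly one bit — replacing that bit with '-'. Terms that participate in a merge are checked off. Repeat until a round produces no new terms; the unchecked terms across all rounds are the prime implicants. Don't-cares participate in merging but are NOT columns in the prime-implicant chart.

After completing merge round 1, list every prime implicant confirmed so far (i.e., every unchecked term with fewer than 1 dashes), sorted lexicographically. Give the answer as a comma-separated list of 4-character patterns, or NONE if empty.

NONE

[col 0] 1001*, 1100*, 1101*, 1110*
[col 1] 1-01, 11-0, 110-
Prime implicants: 1-01, 11-0, 110-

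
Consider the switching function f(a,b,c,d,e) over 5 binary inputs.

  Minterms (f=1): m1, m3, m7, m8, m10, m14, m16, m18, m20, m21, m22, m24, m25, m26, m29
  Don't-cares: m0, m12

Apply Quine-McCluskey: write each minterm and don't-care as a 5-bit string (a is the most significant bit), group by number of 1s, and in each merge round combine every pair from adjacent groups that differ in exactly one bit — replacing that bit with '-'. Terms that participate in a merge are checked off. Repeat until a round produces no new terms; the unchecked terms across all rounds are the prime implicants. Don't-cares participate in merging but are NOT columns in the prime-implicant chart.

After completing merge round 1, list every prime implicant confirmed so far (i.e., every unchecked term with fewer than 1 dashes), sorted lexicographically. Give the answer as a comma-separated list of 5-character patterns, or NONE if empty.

NONE

Round 0: 00000✓ 00001✓ 00011✓ 00111✓ 01000✓ 01010✓ 01100✓ 01110✓ 10000✓ 10010✓ 10100✓ 10101✓ 10110✓ 11000✓ 11001✓ 11010✓ 11101✓
Round 1: -0000✓ -1000✓ -1010✓ 0-000✓ 00-11 000-1 0000- 01-00✓ 01-10✓ 010-0✓ 011-0✓ 1-000✓ 1-010✓ 1-101 10-00✓ 10-10✓ 100-0✓ 101-0✓ 1010- 11-01 110-0✓ 1100-
Round 2: --000 -10-0 01--0 1-0-0 10--0
PIs = {--000, -10-0, 00-11, 000-1, 0000-, 01--0, 1-0-0, 1-101, 10--0, 1010-, 11-01, 1100-}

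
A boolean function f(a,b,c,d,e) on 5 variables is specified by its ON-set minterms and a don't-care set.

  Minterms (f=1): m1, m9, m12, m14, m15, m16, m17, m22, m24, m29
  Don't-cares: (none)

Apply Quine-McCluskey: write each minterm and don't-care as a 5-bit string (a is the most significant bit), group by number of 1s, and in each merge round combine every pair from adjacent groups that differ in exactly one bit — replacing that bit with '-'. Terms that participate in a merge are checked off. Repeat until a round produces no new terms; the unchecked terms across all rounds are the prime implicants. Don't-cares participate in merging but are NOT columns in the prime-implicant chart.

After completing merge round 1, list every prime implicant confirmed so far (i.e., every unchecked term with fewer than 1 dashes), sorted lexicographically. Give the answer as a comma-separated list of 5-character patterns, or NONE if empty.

[col 0] 00001*, 01001*, 01100*, 01110*, 01111*, 10000*, 10001*, 10110, 11000*, 11101
[col 1] -0001, 0-001, 011-0, 0111-, 1-000, 1000-
Prime implicants: -0001, 0-001, 011-0, 0111-, 1-000, 1000-, 10110, 11101

10110, 11101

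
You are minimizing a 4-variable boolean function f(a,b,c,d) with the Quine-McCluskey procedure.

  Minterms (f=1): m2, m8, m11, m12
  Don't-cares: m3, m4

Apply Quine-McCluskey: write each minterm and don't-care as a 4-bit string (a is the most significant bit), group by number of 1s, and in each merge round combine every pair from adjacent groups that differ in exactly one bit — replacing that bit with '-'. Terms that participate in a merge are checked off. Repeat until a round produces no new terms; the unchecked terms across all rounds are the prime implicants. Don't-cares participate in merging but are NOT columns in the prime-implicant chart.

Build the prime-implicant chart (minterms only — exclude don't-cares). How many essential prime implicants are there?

size-2^0 implicants → 0010(✓)  0011(✓)  0100(✓)  1000(✓)  1011(✓)  1100(✓)
size-2^1 implicants → -011  -100  001-  1-00
Unchecked terms (primes): -011, -100, 001-, 1-00
Minterm coverage:
  m2 ⊆ 001- [E]
  m8 ⊆ 1-00 [E]
  m11 ⊆ -011 [E]
  m12 ⊆ -100,1-00
E = {-011, 001-, 1-00}

3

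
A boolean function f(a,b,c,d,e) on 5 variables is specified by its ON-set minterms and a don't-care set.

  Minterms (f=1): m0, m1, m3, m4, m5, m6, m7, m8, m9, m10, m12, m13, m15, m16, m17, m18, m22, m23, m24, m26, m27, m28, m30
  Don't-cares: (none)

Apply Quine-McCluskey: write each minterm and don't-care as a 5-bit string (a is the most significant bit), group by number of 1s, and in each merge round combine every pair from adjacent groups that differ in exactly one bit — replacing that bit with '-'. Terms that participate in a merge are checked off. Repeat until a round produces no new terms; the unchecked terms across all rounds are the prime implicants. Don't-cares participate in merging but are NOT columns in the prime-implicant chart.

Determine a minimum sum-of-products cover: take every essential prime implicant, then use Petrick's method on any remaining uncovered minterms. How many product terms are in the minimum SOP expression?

9

Round 0: 00000✓ 00001✓ 00011✓ 00100✓ 00101✓ 00110✓ 00111✓ 01000✓ 01001✓ 01010✓ 01100✓ 01101✓ 01111✓ 10000✓ 10001✓ 10010✓ 10110✓ 10111✓ 11000✓ 11010✓ 11011✓ 11100✓ 11110✓
Round 1: -0000✓ -0001✓ -0110✓ -0111✓ -1000✓ -1010✓ -1100✓ 0-000✓ 0-001✓ 0-100✓ 0-101✓ 0-111✓ 00-00✓ 00-01✓ 00-11✓ 000-1✓ 0000-✓ 001-0✓ 001-1✓ 0010-✓ 0011-✓ 01-00✓ 01-01✓ 010-0✓ 0100-✓ 011-1✓ 0110-✓ 1-000✓ 1-010✓ 1-110✓ 10-10✓ 100-0✓ 1000-✓ 1011-✓ 11-00✓ 11-10✓ 110-0✓ 1101- 111-0✓
Round 2: --000 -000- -011- -1-00 -10-0 0--00✓ 0--01✓ 0-00-✓ 0-1-1 0-10-✓ 00--1 00-0-✓ 001-- 01-0-✓ 1--10 1-0-0 11--0
Round 3: 0--0-
PIs = {--000, -000-, -011-, -1-00, -10-0, 0--0-, 0-1-1, 00--1, 001--, 1--10, 1-0-0, 11--0, 1101-}
Coverage chart:
  m0: --000,-000-,0--0-
  m1: -000-,0--0-,00--1
  m3: 00--1 ←essential
  m4: 0--0-,001--
  m5: 0--0-,0-1-1,00--1,001--
  m6: -011-,001--
  m7: -011-,0-1-1,00--1,001--
  m8: --000,-1-00,-10-0,0--0-
  m9: 0--0- ←essential
  m10: -10-0 ←essential
  m12: -1-00,0--0-
  m13: 0--0-,0-1-1
  m15: 0-1-1 ←essential
  m16: --000,-000-,1-0-0
  m17: -000- ←essential
  m18: 1--10,1-0-0
  m22: -011-,1--10
  m23: -011- ←essential
  m24: --000,-1-00,-10-0,1-0-0,11--0
  m26: -10-0,1--10,1-0-0,11--0,1101-
  m27: 1101- ←essential
  m28: -1-00,11--0
  m30: 1--10,11--0
Essential: -000-, -011-, -10-0, 0--0-, 0-1-1, 00--1, 1101-
Petrick residual → -1-00, 1--10
Min cover (9 terms): b'c'd' + b'cd + bd'e' + bc'e' + a'd' + a'ce + a'b'e + ade' + abc'd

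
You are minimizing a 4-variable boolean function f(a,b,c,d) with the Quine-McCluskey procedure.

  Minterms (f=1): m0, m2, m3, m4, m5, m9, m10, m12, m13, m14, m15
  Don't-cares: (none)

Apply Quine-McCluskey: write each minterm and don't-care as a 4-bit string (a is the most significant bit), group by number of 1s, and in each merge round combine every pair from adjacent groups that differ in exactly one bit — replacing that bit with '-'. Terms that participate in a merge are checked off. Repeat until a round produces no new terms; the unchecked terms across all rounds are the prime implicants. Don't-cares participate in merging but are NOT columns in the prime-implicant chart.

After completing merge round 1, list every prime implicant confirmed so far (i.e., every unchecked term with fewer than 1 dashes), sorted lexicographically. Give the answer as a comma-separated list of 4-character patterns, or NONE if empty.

NONE

[col 0] 0000*, 0010*, 0011*, 0100*, 0101*, 1001*, 1010*, 1100*, 1101*, 1110*, 1111*
[col 1] -010, -100*, -101*, 0-00, 00-0, 001-, 010-*, 1-01, 1-10, 11-0*, 11-1*, 110-*, 111-*
[col 2] -10-, 11--
Prime implicants: -010, -10-, 0-00, 00-0, 001-, 1-01, 1-10, 11--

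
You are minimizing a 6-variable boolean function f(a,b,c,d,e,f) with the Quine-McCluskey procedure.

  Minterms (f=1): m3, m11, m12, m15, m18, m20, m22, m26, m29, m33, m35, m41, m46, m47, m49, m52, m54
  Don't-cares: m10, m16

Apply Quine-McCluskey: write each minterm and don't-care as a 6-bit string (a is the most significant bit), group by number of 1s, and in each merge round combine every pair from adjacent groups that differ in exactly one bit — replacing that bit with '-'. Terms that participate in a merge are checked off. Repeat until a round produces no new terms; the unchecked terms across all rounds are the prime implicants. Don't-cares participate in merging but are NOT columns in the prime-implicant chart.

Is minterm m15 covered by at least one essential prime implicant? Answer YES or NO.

size-2^0 implicants → 000011(✓)  001010(✓)  001011(✓)  001100  001111(✓)  010000(✓)  010010(✓)  010100(✓)  010110(✓)  011010(✓)  011101  100001(✓)  100011(✓)  101001(✓)  101110(✓)  101111(✓)  110001(✓)  110100(✓)  110110(✓)
size-2^1 implicants → -00011  -01111  -10100(✓)  -10110(✓)  0-1010  00-011  001-11  00101-  01-010  010-00(✓)  010-10(✓)  0100-0(✓)  0101-0(✓)  1-0001  10-001  1000-1  10111-  1101-0(✓)
size-2^2 implicants → -101-0  010--0
Unchecked terms (primes): -00011, -01111, -101-0, 0-1010, 00-011, 001-11, 00101-, 001100, 01-010, 010--0, 011101, 1-0001, 10-001, 1000-1, 10111-
Minterm coverage:
  m3 ⊆ -00011,00-011
  m11 ⊆ 00-011,001-11,00101-
  m12 ⊆ 001100 [E]
  m15 ⊆ -01111,001-11
  m18 ⊆ 01-010,010--0
  m20 ⊆ -101-0,010--0
  m22 ⊆ -101-0,010--0
  m26 ⊆ 0-1010,01-010
  m29 ⊆ 011101 [E]
  m33 ⊆ 1-0001,10-001,1000-1
  m35 ⊆ -00011,1000-1
  m41 ⊆ 10-001 [E]
  m46 ⊆ 10111- [E]
  m47 ⊆ -01111,10111-
  m49 ⊆ 1-0001 [E]
  m52 ⊆ -101-0 [E]
  m54 ⊆ -101-0 [E]
E = {-101-0, 001100, 011101, 1-0001, 10-001, 10111-}

NO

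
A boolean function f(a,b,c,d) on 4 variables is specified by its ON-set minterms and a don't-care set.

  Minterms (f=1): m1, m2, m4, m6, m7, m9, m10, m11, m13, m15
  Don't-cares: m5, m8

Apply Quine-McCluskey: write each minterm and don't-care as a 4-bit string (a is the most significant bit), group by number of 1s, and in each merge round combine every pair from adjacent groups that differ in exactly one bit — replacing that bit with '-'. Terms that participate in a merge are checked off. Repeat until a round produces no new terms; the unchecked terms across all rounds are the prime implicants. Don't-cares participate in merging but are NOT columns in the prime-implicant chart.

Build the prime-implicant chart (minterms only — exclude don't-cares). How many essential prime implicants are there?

2

size-2^0 implicants → 0001(✓)  0010(✓)  0100(✓)  0101(✓)  0110(✓)  0111(✓)  1000(✓)  1001(✓)  1010(✓)  1011(✓)  1101(✓)  1111(✓)
size-2^1 implicants → -001(✓)  -010  -101(✓)  -111(✓)  0-01(✓)  0-10  01-0(✓)  01-1(✓)  010-(✓)  011-(✓)  1-01(✓)  1-11(✓)  10-0(✓)  10-1(✓)  100-(✓)  101-(✓)  11-1(✓)
size-2^2 implicants → --01  -1-1  01--  1--1  10--
Unchecked terms (primes): --01, -010, -1-1, 0-10, 01--, 1--1, 10--
Minterm coverage:
  m1 ⊆ --01 [E]
  m2 ⊆ -010,0-10
  m4 ⊆ 01-- [E]
  m6 ⊆ 0-10,01--
  m7 ⊆ -1-1,01--
  m9 ⊆ --01,1--1,10--
  m10 ⊆ -010,10--
  m11 ⊆ 1--1,10--
  m13 ⊆ --01,-1-1,1--1
  m15 ⊆ -1-1,1--1
E = {--01, 01--}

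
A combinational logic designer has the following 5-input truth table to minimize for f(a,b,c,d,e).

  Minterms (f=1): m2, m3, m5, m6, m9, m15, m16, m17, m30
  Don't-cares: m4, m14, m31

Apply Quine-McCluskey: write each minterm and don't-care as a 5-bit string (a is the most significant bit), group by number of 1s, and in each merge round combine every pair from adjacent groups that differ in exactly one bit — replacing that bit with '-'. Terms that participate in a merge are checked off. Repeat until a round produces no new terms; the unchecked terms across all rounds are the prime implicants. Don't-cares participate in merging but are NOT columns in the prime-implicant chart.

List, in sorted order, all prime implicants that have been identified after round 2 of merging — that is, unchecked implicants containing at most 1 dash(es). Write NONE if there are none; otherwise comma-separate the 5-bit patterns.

0-110, 00-10, 0001-, 001-0, 0010-, 01001, 1000-

[col 0] 00010*, 00011*, 00100*, 00101*, 00110*, 01001, 01110*, 01111*, 10000*, 10001*, 11110*, 11111*
[col 1] -1110*, -1111*, 0-110, 00-10, 0001-, 001-0, 0010-, 0111-*, 1000-, 1111-*
[col 2] -111-
Prime implicants: -111-, 0-110, 00-10, 0001-, 001-0, 0010-, 01001, 1000-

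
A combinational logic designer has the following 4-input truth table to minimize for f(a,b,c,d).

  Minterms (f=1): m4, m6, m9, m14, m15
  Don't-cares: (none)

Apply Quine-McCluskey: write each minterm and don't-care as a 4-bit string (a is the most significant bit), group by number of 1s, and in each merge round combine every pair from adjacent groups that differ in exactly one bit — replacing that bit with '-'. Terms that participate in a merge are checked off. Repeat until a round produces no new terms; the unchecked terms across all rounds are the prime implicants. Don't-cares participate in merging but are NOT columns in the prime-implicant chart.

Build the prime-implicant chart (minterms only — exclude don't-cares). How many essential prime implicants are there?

3

Round 0: 0100✓ 0110✓ 1001 1110✓ 1111✓
Round 1: -110 01-0 111-
PIs = {-110, 01-0, 1001, 111-}
Coverage chart:
  m4: 01-0 ←essential
  m6: -110,01-0
  m9: 1001 ←essential
  m14: -110,111-
  m15: 111- ←essential
Essential: 01-0, 1001, 111-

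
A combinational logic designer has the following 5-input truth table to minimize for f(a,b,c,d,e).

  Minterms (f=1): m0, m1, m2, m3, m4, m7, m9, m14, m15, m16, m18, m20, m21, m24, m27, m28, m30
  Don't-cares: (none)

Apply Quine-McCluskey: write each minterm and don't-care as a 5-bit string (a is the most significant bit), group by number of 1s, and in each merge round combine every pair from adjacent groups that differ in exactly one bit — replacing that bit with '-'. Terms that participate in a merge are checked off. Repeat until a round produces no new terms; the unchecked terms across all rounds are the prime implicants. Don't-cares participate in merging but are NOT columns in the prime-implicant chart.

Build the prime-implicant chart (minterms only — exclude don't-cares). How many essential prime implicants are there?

Round 0: 00000✓ 00001✓ 00010✓ 00011✓ 00100✓ 00111✓ 01001✓ 01110✓ 01111✓ 10000✓ 10010✓ 10100✓ 10101✓ 11000✓ 11011 11100✓ 11110✓
Round 1: -0000✓ -0010✓ -0100✓ -1110 0-001 0-111 00-00✓ 00-11 000-0✓ 000-1✓ 0000-✓ 0001-✓ 0111- 1-000✓ 1-100✓ 10-00✓ 100-0✓ 1010- 11-00✓ 111-0
Round 2: -0-00 -00-0 000-- 1--00
PIs = {-0-00, -00-0, -1110, 0-001, 0-111, 00-11, 000--, 0111-, 1--00, 1010-, 11011, 111-0}
Coverage chart:
  m0: -0-00,-00-0,000--
  m1: 0-001,000--
  m2: -00-0,000--
  m3: 00-11,000--
  m4: -0-00 ←essential
  m7: 0-111,00-11
  m9: 0-001 ←essential
  m14: -1110,0111-
  m15: 0-111,0111-
  m16: -0-00,-00-0,1--00
  m18: -00-0 ←essential
  m20: -0-00,1--00,1010-
  m21: 1010- ←essential
  m24: 1--00 ←essential
  m27: 11011 ←essential
  m28: 1--00,111-0
  m30: -1110,111-0
Essential: -0-00, -00-0, 0-001, 1--00, 1010-, 11011

6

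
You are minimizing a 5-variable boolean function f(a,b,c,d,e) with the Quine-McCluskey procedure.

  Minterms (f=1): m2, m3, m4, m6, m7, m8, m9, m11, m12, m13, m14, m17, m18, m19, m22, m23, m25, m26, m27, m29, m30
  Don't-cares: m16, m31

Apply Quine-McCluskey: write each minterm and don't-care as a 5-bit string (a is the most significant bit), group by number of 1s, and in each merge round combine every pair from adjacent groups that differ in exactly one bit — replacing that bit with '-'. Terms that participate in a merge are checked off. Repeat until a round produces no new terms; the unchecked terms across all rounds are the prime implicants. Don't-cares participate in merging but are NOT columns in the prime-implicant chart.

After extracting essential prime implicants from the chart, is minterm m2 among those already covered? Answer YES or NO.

YES

size-2^0 implicants → 00010(✓)  00011(✓)  00100(✓)  00110(✓)  00111(✓)  01000(✓)  01001(✓)  01011(✓)  01100(✓)  01101(✓)  01110(✓)  10000(✓)  10001(✓)  10010(✓)  10011(✓)  10110(✓)  10111(✓)  11001(✓)  11010(✓)  11011(✓)  11101(✓)  11110(✓)  11111(✓)
size-2^1 implicants → -0010(✓)  -0011(✓)  -0110(✓)  -0111(✓)  -1001(✓)  -1011(✓)  -1101(✓)  -1110(✓)  0-011(✓)  0-100(✓)  0-110(✓)  00-10(✓)  00-11(✓)  0001-(✓)  001-0(✓)  0011-(✓)  01-00(✓)  01-01(✓)  010-1(✓)  0100-(✓)  011-0(✓)  0110-(✓)  1-001(✓)  1-010(✓)  1-011(✓)  1-110(✓)  1-111(✓)  10-10(✓)  10-11(✓)  100-0(✓)  100-1(✓)  1000-(✓)  1001-(✓)  1011-(✓)  11-01(✓)  11-10(✓)  11-11(✓)  110-1(✓)  1101-(✓)  111-1(✓)  1111-(✓)
size-2^2 implicants → --011  --110  -0-10(✓)  -0-11(✓)  -001-(✓)  -011-(✓)  -1-01  -10-1  0-1-0  00-1-(✓)  01-0-  1--10(✓)  1--11(✓)  1-0-1  1-01-(✓)  1-11-(✓)  10-1-(✓)  100--  11--1  11-1-(✓)
size-2^3 implicants → -0-1-  1--1-
Unchecked terms (primes): --011, --110, -0-1-, -1-01, -10-1, 0-1-0, 01-0-, 1--1-, 1-0-1, 100--, 11--1
Minterm coverage:
  m2 ⊆ -0-1- [E]
  m3 ⊆ --011,-0-1-
  m4 ⊆ 0-1-0 [E]
  m6 ⊆ --110,-0-1-,0-1-0
  m7 ⊆ -0-1- [E]
  m8 ⊆ 01-0- [E]
  m9 ⊆ -1-01,-10-1,01-0-
  m11 ⊆ --011,-10-1
  m12 ⊆ 0-1-0,01-0-
  m13 ⊆ -1-01,01-0-
  m14 ⊆ --110,0-1-0
  m17 ⊆ 1-0-1,100--
  m18 ⊆ -0-1-,1--1-,100--
  m19 ⊆ --011,-0-1-,1--1-,1-0-1,100--
  m22 ⊆ --110,-0-1-,1--1-
  m23 ⊆ -0-1-,1--1-
  m25 ⊆ -1-01,-10-1,1-0-1,11--1
  m26 ⊆ 1--1- [E]
  m27 ⊆ --011,-10-1,1--1-,1-0-1,11--1
  m29 ⊆ -1-01,11--1
  m30 ⊆ --110,1--1-
E = {-0-1-, 0-1-0, 01-0-, 1--1-}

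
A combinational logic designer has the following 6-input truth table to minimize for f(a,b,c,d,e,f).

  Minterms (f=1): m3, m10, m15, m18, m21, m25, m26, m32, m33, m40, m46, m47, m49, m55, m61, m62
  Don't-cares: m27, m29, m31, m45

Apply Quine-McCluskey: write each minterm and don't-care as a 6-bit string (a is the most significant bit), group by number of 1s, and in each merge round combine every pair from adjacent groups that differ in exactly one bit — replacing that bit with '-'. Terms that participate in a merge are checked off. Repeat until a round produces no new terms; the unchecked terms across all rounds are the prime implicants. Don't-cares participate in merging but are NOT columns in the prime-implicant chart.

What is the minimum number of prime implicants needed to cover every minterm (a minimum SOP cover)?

11

size-2^0 implicants → 000011  001010(✓)  001111(✓)  010010(✓)  010101(✓)  011001(✓)  011010(✓)  011011(✓)  011101(✓)  011111(✓)  100000(✓)  100001(✓)  101000(✓)  101101(✓)  101110(✓)  101111(✓)  110001(✓)  110111  111101(✓)  111110(✓)
size-2^1 implicants → -01111  -11101  0-1010  0-1111  01-010  01-101  011-01(✓)  011-11(✓)  0110-1(✓)  01101-  0111-1(✓)  1-0001  1-1101  1-1110  10-000  10000-  1011-1  10111-
size-2^2 implicants → 011--1
Unchecked terms (primes): -01111, -11101, 0-1010, 0-1111, 000011, 01-010, 01-101, 011--1, 01101-, 1-0001, 1-1101, 1-1110, 10-000, 10000-, 1011-1, 10111-, 110111
Minterm coverage:
  m3 ⊆ 000011 [E]
  m10 ⊆ 0-1010 [E]
  m15 ⊆ -01111,0-1111
  m18 ⊆ 01-010 [E]
  m21 ⊆ 01-101 [E]
  m25 ⊆ 011--1 [E]
  m26 ⊆ 0-1010,01-010,01101-
  m32 ⊆ 10-000,10000-
  m33 ⊆ 1-0001,10000-
  m40 ⊆ 10-000 [E]
  m46 ⊆ 1-1110,10111-
  m47 ⊆ -01111,1011-1,10111-
  m49 ⊆ 1-0001 [E]
  m55 ⊆ 110111 [E]
  m61 ⊆ -11101,1-1101
  m62 ⊆ 1-1110 [E]
E = {0-1010, 000011, 01-010, 01-101, 011--1, 1-0001, 1-1110, 10-000, 110111}
Petrick residual → -01111, -11101
Cover = b'cdef + bcde'f + a'cd'ef' + a'b'c'd'ef + a'bd'ef' + a'bde'f + a'bcf + ac'd'e'f + acdef' + ab'd'e'f' + abc'def  |cover|=11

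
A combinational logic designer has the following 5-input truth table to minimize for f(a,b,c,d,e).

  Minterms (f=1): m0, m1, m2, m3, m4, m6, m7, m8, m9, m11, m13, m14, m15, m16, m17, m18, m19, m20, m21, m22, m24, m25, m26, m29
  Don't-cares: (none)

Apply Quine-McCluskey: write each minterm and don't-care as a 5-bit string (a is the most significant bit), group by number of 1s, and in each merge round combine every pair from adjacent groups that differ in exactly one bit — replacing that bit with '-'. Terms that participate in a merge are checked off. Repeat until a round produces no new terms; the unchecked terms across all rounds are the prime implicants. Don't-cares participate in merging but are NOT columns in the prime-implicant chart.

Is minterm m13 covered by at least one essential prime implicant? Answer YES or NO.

NO

[col 0] 00000*, 00001*, 00010*, 00011*, 00100*, 00110*, 00111*, 01000*, 01001*, 01011*, 01101*, 01110*, 01111*, 10000*, 10001*, 10010*, 10011*, 10100*, 10101*, 10110*, 11000*, 11001*, 11010*, 11101*
[col 1] -0000*, -0001*, -0010*, -0011*, -0100*, -0110*, -1000*, -1001*, -1101*, 0-000*, 0-001*, 0-011*, 0-110*, 0-111*, 00-00*, 00-10*, 00-11*, 000-0*, 000-1*, 0000-*, 0001-*, 001-0*, 0011-*, 01-01*, 01-11*, 010-1*, 0100-*, 011-1*, 0111-*, 1-000*, 1-001*, 1-010*, 1-101*, 10-00*, 10-01*, 10-10*, 100-0*, 100-1*, 1000-*, 1001-*, 101-0*, 1010-*, 11-01*, 110-0*, 1100-*
[col 2] --000*, --001*, -0-00*, -0-10*, -00-0*, -00-1*, -000-*, -001-*, -01-0*, -1-01, -100-*, 0--11, 0-0-1, 0-00-*, 0-11-, 00--0*, 00-1-, 000--*, 01--1, 1--01, 1-0-0, 1-00-*, 10--0*, 10-0-, 100--*
[col 3] --00-, -0--0, -00--
Prime implicants: --00-, -0--0, -00--, -1-01, 0--11, 0-0-1, 0-11-, 00-1-, 01--1, 1--01, 1-0-0, 10-0-
PI chart (minterm → PIs covering it):
  0 | --00-,-0--0,-00--
  1 | --00-,-00--,0-0-1
  2 | -0--0,-00--,00-1-
  3 | -00--,0--11,0-0-1,00-1-
  4 | -0--0  (sole → essential)
  6 | -0--0,0-11-,00-1-
  7 | 0--11,0-11-,00-1-
  8 | --00-  (sole → essential)
  9 | --00-,-1-01,0-0-1,01--1
  11 | 0--11,0-0-1,01--1
  13 | -1-01,01--1
  14 | 0-11-  (sole → essential)
  15 | 0--11,0-11-,01--1
  16 | --00-,-0--0,-00--,1-0-0,10-0-
  17 | --00-,-00--,1--01,10-0-
  18 | -0--0,-00--,1-0-0
  19 | -00--  (sole → essential)
  20 | -0--0,10-0-
  21 | 1--01,10-0-
  22 | -0--0  (sole → essential)
  24 | --00-,1-0-0
  25 | --00-,-1-01,1--01
  26 | 1-0-0  (sole → essential)
  29 | -1-01,1--01
Essential prime implicants: --00-, -0--0, -00--, 0-11-, 1-0-0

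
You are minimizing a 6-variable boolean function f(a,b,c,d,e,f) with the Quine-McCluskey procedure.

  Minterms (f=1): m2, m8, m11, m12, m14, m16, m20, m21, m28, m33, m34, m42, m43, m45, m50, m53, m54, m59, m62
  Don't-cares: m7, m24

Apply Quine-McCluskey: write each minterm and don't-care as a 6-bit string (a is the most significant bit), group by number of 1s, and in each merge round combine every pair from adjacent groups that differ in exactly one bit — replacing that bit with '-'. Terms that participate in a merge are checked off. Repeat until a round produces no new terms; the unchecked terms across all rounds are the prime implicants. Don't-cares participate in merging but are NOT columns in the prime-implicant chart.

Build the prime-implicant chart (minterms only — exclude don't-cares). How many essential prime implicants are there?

[col 0] 000010*, 000111, 001000*, 001011*, 001100*, 001110*, 010000*, 010100*, 010101*, 011000*, 011100*, 100001, 100010*, 101010*, 101011*, 101101, 110010*, 110101*, 110110*, 111011*, 111110*
[col 1] -00010, -01011, -10101, 0-1000*, 0-1100*, 001-00*, 0011-0, 01-000*, 01-100*, 010-00*, 01010-, 011-00*, 1-0010, 1-1011, 10-010, 10101-, 11-110, 110-10
[col 2] 0-1-00, 01--00
Prime implicants: -00010, -01011, -10101, 0-1-00, 000111, 0011-0, 01--00, 01010-, 1-0010, 1-1011, 10-010, 100001, 10101-, 101101, 11-110, 110-10
PI chart (minterm → PIs covering it):
  2 | -00010  (sole → essential)
  8 | 0-1-00  (sole → essential)
  11 | -01011  (sole → essential)
  12 | 0-1-00,0011-0
  14 | 0011-0  (sole → essential)
  16 | 01--00  (sole → essential)
  20 | 01--00,01010-
  21 | -10101,01010-
  28 | 0-1-00,01--00
  33 | 100001  (sole → essential)
  34 | -00010,1-0010,10-010
  42 | 10-010,10101-
  43 | -01011,1-1011,10101-
  45 | 101101  (sole → essential)
  50 | 1-0010,110-10
  53 | -10101  (sole → essential)
  54 | 11-110,110-10
  59 | 1-1011  (sole → essential)
  62 | 11-110  (sole → essential)
Essential prime implicants: -00010, -01011, -10101, 0-1-00, 0011-0, 01--00, 1-1011, 100001, 101101, 11-110

10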